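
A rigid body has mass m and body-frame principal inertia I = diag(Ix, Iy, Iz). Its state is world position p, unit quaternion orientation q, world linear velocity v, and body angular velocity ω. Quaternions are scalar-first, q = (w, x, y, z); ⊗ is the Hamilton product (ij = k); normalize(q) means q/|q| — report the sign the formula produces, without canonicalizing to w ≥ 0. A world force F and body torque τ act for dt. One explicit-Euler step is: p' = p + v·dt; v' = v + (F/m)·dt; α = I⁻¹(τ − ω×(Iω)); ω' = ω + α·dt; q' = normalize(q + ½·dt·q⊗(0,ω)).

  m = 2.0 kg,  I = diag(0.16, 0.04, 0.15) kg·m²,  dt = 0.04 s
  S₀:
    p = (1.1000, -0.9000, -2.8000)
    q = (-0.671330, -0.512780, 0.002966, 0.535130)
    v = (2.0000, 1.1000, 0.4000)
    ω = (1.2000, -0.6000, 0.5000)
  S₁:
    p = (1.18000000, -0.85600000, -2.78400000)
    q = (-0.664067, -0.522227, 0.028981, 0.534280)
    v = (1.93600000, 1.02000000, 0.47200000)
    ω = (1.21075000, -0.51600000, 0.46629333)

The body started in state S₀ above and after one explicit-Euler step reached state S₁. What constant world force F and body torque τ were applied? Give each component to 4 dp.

F = (-3.2000, -4.0000, 3.6000)
τ = (0.0100, 0.0900, -0.0400)

Δv = v₁−v₀ = (-0.06400000, -0.08000000, 0.07200000)
F = m·Δv/dt = (-3.2000, -4.0000, 3.6000)
ω₁ − ω₀ = (0.01075000, 0.08400000, -0.03370667)
applied torque τ = (0.0100, 0.0900, -0.0400)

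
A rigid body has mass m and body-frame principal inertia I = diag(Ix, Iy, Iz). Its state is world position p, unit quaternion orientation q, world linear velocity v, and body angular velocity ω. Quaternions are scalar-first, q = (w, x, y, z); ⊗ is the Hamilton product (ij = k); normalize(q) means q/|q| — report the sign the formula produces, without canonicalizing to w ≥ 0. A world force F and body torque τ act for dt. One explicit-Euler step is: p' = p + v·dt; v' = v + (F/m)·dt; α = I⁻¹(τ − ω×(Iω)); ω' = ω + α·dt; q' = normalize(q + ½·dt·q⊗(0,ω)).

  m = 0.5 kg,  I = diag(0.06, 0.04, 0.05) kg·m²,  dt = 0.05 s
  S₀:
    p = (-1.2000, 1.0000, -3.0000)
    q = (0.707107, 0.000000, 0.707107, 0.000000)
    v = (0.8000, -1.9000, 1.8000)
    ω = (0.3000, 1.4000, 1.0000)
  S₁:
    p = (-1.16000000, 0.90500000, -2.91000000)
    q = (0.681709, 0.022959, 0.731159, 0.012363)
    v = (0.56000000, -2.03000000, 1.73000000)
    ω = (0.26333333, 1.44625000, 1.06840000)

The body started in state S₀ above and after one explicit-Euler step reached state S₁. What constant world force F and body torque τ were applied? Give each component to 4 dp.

F = (-2.4000, -1.3000, -0.7000)
τ = (-0.0300, 0.0400, 0.0600)

Δv = v₁−v₀ = (-0.24000000, -0.13000000, -0.07000000)
m·(v₁−v₀)/dt = (-2.4000, -1.3000, -0.7000)
Δω = ω₁−ω₀ = (-0.03666667, 0.04625000, 0.06840000)
τ = I·(Δω/dt) + ω₀×(Iω₀) = (-0.0300, 0.0400, 0.0600)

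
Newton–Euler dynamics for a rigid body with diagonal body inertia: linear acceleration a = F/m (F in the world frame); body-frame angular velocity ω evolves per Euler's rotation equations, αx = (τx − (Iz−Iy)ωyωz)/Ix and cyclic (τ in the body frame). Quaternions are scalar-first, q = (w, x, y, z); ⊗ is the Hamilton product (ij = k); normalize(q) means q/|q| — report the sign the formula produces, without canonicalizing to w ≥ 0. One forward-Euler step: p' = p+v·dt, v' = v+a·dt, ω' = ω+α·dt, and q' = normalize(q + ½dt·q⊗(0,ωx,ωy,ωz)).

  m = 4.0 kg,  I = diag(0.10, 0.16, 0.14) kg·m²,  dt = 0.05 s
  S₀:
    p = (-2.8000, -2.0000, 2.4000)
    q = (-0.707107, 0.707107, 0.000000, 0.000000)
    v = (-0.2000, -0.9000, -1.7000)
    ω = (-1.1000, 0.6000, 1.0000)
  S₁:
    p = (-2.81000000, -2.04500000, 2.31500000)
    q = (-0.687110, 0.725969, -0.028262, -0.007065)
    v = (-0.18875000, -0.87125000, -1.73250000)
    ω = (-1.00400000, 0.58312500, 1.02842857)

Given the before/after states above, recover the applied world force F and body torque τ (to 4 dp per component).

Δv = v₁−v₀ = (0.01125000, 0.02875000, -0.03250000)
F = m·Δv/dt = (0.9000, 2.3000, -2.6000)
ω₁ − ω₀ = (0.09600000, -0.01687500, 0.02842857)
τ = I·(Δω/dt) + ω₀×(Iω₀) = (0.1800, -0.0100, 0.0400)

F = (0.9000, 2.3000, -2.6000)
τ = (0.1800, -0.0100, 0.0400)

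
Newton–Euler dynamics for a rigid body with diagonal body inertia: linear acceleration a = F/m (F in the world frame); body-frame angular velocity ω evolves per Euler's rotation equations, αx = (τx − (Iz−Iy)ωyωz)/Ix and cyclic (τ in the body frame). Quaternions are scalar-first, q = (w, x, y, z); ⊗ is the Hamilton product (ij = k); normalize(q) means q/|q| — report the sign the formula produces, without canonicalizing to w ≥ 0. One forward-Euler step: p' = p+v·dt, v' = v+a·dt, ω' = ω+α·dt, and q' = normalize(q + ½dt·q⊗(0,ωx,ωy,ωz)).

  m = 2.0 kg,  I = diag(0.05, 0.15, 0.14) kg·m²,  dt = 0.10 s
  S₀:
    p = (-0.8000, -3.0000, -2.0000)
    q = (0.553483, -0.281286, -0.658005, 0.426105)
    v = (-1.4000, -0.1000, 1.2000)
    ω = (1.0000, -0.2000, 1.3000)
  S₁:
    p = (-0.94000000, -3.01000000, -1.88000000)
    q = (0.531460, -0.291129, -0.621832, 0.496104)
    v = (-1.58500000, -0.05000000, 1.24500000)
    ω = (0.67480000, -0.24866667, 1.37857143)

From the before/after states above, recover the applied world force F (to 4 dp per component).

v₁ − v₀ = (-0.18500000, 0.05000000, 0.04500000)
m·(v₁−v₀)/dt = (-3.7000, 1.0000, 0.9000)

F = (-3.7000, 1.0000, 0.9000)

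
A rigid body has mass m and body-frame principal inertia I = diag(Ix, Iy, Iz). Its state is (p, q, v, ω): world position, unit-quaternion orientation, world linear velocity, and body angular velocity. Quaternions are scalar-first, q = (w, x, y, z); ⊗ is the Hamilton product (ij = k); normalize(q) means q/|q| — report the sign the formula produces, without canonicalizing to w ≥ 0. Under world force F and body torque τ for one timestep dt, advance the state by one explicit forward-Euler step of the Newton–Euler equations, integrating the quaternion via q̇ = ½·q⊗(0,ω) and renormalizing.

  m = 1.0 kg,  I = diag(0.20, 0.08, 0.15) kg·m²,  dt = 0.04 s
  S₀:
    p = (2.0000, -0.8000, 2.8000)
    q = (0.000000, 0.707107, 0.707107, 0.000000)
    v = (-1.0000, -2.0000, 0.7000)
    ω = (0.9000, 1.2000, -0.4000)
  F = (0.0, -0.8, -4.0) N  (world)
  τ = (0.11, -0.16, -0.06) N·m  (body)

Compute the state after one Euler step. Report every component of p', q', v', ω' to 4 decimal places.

p' = (1.9600, -0.8800, 2.8280)
q' = (-0.0297, 0.7011, 0.7124, 0.0042)
v' = (-1.0000, -2.0320, 0.5400)
ω' = (0.9287, 1.1290, -0.3814)

a = F/m = (0.0000, -0.8000, -4.0000)
p + v·dt = (1.9600, -0.8800, 2.8280)
new velocity v' = (-1.0000, -2.0320, 0.5400)
angular accel α = (0.7180, -1.7750, 0.4640)
ω' = ω + α·dt = (0.9287, 1.1290, -0.3814)
2q̇ = q⊗(0,ω) = (-1.4849247, -0.2828428, 0.2828428, 0.2121321)
q + ½dt·q⊗(0,ω), renormalized = (-0.0297, 0.7011, 0.7124, 0.0042)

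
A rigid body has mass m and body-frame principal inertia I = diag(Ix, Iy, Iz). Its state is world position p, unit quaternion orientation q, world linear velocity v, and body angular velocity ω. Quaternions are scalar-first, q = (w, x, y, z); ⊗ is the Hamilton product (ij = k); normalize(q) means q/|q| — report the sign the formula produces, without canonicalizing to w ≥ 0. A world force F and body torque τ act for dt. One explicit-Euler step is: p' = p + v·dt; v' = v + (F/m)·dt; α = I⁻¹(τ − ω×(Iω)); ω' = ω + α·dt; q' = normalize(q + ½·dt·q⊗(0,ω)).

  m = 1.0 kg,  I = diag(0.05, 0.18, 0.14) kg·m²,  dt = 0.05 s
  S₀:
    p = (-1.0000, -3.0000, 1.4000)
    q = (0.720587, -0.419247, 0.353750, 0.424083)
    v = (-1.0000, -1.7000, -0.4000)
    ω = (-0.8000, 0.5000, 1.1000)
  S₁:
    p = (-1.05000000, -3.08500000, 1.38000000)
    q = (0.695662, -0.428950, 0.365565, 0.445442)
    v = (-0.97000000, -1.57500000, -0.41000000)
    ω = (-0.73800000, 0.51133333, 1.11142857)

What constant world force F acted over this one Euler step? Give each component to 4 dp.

F = (0.6000, 2.5000, -0.2000)

velocity change Δv = (0.03000000, 0.12500000, -0.01000000)
applied force F = (0.6000, 2.5000, -0.2000)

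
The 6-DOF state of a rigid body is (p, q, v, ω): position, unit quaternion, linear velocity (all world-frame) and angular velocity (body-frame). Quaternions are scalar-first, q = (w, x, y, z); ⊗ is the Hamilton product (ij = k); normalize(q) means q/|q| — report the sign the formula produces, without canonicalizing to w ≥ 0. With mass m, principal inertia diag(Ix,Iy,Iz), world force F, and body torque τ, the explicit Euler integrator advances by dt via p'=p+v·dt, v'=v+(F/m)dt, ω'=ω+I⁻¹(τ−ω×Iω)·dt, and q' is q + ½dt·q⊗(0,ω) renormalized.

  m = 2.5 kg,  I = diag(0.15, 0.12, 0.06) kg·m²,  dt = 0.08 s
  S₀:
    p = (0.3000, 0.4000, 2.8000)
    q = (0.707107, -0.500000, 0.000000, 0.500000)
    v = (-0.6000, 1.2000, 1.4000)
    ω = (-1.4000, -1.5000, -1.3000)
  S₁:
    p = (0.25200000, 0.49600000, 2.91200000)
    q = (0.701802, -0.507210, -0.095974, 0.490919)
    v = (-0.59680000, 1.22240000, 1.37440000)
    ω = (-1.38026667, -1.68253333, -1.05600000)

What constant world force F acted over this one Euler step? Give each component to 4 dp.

velocity change Δv = (0.00320000, 0.02240000, -0.02560000)
m·(v₁−v₀)/dt = (0.1000, 0.7000, -0.8000)

F = (0.1000, 0.7000, -0.8000)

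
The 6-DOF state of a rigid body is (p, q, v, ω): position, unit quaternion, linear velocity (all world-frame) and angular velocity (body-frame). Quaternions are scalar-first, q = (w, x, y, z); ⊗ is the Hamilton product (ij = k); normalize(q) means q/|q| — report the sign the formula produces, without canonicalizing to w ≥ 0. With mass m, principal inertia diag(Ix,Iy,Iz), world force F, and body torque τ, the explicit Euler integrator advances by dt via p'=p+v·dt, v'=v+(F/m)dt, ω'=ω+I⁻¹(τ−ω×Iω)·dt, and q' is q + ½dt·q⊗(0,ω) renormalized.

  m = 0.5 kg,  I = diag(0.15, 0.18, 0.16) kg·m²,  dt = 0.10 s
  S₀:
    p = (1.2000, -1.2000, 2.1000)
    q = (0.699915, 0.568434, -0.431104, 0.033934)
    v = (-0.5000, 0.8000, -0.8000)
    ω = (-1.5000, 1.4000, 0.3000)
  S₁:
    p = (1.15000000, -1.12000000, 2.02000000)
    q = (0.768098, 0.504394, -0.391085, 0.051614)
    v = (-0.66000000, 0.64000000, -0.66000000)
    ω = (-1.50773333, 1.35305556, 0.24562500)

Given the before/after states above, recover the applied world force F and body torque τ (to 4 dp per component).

F = (-0.8000, -0.8000, 0.7000)
τ = (-0.0200, -0.0800, -0.1500)

rate change Δω = (-0.00773333, -0.04694444, -0.05437500)
applied torque τ = (-0.0200, -0.0800, -0.1500)
velocity change Δv = (-0.16000000, -0.16000000, 0.14000000)
m·(v₁−v₀)/dt = (-0.8000, -0.8000, 0.7000)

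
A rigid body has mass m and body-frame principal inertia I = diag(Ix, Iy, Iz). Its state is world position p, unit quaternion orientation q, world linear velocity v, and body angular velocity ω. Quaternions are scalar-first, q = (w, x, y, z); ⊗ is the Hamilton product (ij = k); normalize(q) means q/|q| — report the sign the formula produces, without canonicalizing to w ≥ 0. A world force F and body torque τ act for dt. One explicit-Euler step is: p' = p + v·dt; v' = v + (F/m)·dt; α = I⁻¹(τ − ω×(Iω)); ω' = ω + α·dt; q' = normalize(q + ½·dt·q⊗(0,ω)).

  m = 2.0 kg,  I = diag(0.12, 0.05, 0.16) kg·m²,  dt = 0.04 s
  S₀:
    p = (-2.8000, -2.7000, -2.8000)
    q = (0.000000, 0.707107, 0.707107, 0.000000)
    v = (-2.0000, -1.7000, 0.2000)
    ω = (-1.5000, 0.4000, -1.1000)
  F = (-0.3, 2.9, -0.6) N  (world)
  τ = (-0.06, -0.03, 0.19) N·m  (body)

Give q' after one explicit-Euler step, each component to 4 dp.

Hamilton product q⊗(0,ω) = (0.7778177, -0.7778177, 0.7778177, 1.3435033)
q + ½dt·q⊗(0,ω), renormalized = (0.0155, 0.6911, 0.7221, 0.0269)

q' = (0.0155, 0.6911, 0.7221, 0.0269)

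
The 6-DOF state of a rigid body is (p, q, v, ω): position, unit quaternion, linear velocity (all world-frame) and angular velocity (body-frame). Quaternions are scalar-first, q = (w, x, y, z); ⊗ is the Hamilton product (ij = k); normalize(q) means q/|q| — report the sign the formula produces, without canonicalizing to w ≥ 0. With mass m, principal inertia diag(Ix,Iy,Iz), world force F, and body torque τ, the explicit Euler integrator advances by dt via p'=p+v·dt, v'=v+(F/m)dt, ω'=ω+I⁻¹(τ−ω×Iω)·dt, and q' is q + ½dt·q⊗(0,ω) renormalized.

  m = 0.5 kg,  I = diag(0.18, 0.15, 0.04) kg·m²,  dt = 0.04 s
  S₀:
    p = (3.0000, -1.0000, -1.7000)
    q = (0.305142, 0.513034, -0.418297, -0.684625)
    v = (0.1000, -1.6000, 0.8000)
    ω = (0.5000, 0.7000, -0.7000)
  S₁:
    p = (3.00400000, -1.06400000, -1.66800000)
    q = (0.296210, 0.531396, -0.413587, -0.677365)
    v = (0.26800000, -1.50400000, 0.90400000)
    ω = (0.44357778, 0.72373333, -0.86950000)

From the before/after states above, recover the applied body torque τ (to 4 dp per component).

Δω = ω₁−ω₀ = (-0.05642222, 0.02373333, -0.16950000)
applied torque τ = (-0.2000, 0.0400, -0.1800)

τ = (-0.2000, 0.0400, -0.1800)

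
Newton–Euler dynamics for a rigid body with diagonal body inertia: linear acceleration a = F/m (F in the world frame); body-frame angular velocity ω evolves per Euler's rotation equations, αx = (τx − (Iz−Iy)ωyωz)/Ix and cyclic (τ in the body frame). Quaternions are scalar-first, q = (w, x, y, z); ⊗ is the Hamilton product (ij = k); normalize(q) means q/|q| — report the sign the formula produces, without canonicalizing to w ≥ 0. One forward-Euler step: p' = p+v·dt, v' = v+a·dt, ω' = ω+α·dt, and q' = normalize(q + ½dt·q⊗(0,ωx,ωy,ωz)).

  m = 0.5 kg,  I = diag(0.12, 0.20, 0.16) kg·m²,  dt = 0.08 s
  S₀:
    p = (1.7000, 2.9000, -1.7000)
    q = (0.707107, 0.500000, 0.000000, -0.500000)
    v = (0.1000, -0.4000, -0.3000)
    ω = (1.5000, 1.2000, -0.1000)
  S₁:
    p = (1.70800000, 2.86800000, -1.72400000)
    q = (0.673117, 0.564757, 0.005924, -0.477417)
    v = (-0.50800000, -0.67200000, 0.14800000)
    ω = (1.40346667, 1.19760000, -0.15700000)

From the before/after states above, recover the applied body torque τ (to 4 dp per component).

τ = (-0.1400, 0.0000, 0.0300)

rate change Δω = (-0.09653333, -0.00240000, -0.05700000)
applied torque τ = (-0.1400, 0.0000, 0.0300)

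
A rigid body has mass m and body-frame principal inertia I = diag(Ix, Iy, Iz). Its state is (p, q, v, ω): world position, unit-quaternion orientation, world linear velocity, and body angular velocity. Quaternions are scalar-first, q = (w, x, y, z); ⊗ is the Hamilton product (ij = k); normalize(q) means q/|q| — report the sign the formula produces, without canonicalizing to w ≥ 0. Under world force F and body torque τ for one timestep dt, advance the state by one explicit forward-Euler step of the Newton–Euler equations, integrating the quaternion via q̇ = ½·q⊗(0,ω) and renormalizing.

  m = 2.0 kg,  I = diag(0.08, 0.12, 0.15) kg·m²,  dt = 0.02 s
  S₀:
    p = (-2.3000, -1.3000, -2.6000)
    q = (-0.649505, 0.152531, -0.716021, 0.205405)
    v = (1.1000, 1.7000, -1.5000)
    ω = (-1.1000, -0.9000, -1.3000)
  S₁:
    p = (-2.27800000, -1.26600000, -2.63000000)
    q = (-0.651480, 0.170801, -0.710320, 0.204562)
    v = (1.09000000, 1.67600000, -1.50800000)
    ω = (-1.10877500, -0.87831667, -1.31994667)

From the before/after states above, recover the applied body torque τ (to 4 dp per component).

rate change Δω = (-0.00877500, 0.02168333, -0.01994667)
gyro term ω₀×Iω₀ = (0.0351, -0.1001, 0.0396)
τ = I·(Δω/dt) + ω₀×(Iω₀) = (0.0000, 0.0300, -0.1100)

τ = (0.0000, 0.0300, -0.1100)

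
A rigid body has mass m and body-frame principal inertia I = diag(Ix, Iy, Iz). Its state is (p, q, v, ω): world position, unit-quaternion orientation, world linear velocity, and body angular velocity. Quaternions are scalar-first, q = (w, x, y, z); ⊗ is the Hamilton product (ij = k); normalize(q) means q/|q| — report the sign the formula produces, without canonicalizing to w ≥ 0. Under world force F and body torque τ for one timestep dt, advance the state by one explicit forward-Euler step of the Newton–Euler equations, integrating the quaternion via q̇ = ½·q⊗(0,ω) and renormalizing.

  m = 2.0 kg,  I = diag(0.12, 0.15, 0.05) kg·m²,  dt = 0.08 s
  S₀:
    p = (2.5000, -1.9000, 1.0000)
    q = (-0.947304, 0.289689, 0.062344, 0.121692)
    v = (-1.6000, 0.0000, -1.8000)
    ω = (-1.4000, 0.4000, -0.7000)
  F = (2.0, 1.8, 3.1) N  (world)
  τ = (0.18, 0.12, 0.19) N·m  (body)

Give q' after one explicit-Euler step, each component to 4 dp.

q' = (-0.9267, 0.3383, 0.0484, 0.1560)

2q̇ = q⊗(0,ω) = (0.4658114, 1.2339080, -0.3465081, 0.8662700)
updated quaternion q' = (-0.9267, 0.3383, 0.0484, 0.1560)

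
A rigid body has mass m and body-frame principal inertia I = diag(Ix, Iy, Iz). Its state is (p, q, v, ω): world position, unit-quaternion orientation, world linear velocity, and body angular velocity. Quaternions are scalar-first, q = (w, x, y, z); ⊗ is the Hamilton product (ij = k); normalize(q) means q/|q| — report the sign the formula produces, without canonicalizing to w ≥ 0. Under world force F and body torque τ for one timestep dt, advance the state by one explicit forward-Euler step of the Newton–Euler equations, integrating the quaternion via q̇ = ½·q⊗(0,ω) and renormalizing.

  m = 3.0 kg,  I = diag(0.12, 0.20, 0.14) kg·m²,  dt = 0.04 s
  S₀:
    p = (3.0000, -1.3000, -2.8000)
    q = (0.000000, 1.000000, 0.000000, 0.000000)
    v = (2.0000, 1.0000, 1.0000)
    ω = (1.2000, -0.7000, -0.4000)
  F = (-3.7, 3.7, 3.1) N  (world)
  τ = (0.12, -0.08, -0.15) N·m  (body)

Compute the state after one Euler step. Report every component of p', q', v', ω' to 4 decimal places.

gyro term ω×Iω = (-0.0168, 0.0096, -0.0672)
(τ − ω×Iω)/I = (1.1400, -0.4480, -0.5914)
new body rate ω' = (1.2456, -0.7179, -0.4237)
Hamilton product q⊗(0,ω) = (-1.2000000, 0.0000000, 0.4000000, -0.7000000)
q' = normalize(q + ½dt·q⊗(0,ω)) = (-0.0240, 0.9996, 0.0080, -0.0140)
a = (-1.2333, 1.2333, 1.0333)
new position p' = (3.0800, -1.2600, -2.7600)
new velocity v' = (1.9507, 1.0493, 1.0413)

p' = (3.0800, -1.2600, -2.7600)
q' = (-0.0240, 0.9996, 0.0080, -0.0140)
v' = (1.9507, 1.0493, 1.0413)
ω' = (1.2456, -0.7179, -0.4237)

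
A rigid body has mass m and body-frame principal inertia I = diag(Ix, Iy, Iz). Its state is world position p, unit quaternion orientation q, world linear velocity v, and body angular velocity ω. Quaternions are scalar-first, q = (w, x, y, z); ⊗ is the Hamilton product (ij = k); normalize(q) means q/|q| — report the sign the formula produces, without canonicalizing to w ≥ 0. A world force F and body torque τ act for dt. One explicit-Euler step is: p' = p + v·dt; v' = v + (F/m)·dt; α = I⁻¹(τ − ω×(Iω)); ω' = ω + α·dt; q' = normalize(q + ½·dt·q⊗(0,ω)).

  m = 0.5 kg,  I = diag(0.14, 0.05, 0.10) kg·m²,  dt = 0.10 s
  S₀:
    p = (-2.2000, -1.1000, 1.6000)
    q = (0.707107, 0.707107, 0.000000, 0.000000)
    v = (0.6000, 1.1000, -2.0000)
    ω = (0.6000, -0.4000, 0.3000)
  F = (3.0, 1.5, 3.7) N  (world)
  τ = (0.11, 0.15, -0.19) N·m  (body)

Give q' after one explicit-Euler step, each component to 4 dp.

Hamilton product q⊗(0,ω) = (-0.4242642, 0.4242642, -0.4949749, -0.0707107)
updated quaternion q' = (0.6854, 0.7278, -0.0247, -0.0035)

q' = (0.6854, 0.7278, -0.0247, -0.0035)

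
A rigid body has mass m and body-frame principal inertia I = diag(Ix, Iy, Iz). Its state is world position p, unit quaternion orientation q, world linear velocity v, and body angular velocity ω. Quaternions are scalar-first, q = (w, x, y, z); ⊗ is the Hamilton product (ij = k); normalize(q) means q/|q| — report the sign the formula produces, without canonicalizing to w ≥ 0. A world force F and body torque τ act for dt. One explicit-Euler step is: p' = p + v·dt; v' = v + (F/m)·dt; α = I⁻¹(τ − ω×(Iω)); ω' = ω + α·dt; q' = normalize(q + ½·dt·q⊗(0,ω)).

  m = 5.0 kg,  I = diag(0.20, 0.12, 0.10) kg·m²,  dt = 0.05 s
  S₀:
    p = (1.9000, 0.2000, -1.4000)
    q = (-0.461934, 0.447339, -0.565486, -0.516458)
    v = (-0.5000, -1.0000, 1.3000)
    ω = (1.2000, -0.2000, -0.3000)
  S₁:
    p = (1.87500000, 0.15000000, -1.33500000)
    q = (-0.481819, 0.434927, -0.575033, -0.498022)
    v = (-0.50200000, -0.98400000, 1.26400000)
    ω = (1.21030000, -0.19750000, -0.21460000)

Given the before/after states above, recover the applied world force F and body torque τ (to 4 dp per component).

rate change Δω = (0.01030000, 0.00250000, 0.08540000)
ω₀×(Iω₀) = (-0.0012, -0.0360, 0.0192)
I·α + gyro = (0.0400, -0.0300, 0.1900)
v₁ − v₀ = (-0.00200000, 0.01600000, -0.03600000)
applied force F = (-0.2000, 1.6000, -3.6000)

F = (-0.2000, 1.6000, -3.6000)
τ = (0.0400, -0.0300, 0.1900)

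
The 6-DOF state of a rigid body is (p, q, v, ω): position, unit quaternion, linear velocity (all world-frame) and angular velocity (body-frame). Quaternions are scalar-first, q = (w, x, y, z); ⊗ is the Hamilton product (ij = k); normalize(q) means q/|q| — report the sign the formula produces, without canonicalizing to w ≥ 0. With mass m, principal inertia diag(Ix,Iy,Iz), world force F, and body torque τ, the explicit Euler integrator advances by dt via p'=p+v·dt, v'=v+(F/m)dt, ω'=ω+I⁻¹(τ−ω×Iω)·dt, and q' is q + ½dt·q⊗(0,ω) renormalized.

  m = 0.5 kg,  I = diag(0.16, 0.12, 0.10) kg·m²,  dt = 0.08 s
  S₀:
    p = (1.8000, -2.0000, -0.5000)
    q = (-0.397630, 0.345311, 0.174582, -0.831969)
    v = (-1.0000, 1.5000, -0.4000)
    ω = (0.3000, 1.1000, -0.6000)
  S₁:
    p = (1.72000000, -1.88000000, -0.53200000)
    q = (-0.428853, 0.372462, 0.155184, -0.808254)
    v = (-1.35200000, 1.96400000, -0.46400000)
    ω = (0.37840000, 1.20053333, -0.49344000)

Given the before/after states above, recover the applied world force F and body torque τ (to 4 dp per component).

F = (-2.2000, 2.9000, -0.4000)
τ = (0.1700, 0.1400, 0.1200)

velocity change Δv = (-0.35200000, 0.46400000, -0.06400000)
F = m·Δv/dt = (-2.2000, 2.9000, -0.4000)
rate change Δω = (0.07840000, 0.10053333, 0.10656000)
gyro term ω₀×Iω₀ = (0.0132, -0.0108, -0.0132)
I·α + gyro = (0.1700, 0.1400, 0.1200)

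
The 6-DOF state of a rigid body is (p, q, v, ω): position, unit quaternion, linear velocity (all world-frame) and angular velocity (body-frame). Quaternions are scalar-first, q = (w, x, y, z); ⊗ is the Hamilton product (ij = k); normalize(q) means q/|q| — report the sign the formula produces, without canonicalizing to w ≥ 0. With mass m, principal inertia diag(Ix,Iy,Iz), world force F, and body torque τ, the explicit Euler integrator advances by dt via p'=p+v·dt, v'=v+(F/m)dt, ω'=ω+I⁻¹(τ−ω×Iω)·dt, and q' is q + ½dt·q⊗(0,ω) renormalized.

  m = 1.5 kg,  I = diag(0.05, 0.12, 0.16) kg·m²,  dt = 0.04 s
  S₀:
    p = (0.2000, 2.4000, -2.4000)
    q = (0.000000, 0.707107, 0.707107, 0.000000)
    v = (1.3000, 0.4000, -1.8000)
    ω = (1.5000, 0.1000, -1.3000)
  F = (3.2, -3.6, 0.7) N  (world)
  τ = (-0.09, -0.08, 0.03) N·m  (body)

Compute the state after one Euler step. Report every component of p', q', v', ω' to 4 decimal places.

p' = (0.2520, 2.4160, -2.4720)
q' = (-0.0226, 0.6882, 0.7249, -0.0198)
v' = (1.3853, 0.3040, -1.7813)
ω' = (1.4322, 0.0018, -1.2951)

p + v·dt = (0.2520, 2.4160, -2.4720)
v' = v + a·dt = (1.3853, 0.3040, -1.7813)
gyro term ω×Iω = (-0.0052, 0.2145, 0.0105)
α = I⁻¹(τ − ω×Iω) = (-1.6960, -2.4542, 0.1219)
new body rate ω' = (1.4322, 0.0018, -1.2951)
q⊗(0,ω) = (-1.1313712, -0.9192391, 0.9192391, -0.9899498)
q + ½dt·q⊗(0,ω), renormalized = (-0.0226, 0.6882, 0.7249, -0.0198)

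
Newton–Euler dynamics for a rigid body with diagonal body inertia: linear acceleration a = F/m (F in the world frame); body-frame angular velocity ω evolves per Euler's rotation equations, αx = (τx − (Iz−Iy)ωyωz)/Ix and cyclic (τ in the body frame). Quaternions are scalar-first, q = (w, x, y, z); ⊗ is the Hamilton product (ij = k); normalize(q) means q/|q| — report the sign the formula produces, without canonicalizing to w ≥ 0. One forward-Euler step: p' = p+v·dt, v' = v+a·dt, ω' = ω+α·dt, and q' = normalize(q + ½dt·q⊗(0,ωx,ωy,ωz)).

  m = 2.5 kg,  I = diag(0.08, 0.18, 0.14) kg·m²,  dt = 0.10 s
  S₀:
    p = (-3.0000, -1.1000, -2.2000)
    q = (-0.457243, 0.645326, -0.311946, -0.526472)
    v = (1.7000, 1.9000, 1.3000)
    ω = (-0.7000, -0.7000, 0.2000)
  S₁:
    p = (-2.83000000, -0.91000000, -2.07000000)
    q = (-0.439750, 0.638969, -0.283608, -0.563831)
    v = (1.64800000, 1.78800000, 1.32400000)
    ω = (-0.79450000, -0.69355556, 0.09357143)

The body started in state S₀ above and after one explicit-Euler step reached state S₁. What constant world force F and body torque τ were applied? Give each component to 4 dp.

v₁ − v₀ = (-0.05200000, -0.11200000, 0.02400000)
m·(v₁−v₀)/dt = (-1.3000, -2.8000, 0.6000)
ω₁ − ω₀ = (-0.09450000, 0.00644444, -0.10642857)
ω₀×(Iω₀) = (0.0056, 0.0084, 0.0490)
I·α + gyro = (-0.0700, 0.0200, -0.1000)

F = (-1.3000, -2.8000, 0.6000)
τ = (-0.0700, 0.0200, -0.1000)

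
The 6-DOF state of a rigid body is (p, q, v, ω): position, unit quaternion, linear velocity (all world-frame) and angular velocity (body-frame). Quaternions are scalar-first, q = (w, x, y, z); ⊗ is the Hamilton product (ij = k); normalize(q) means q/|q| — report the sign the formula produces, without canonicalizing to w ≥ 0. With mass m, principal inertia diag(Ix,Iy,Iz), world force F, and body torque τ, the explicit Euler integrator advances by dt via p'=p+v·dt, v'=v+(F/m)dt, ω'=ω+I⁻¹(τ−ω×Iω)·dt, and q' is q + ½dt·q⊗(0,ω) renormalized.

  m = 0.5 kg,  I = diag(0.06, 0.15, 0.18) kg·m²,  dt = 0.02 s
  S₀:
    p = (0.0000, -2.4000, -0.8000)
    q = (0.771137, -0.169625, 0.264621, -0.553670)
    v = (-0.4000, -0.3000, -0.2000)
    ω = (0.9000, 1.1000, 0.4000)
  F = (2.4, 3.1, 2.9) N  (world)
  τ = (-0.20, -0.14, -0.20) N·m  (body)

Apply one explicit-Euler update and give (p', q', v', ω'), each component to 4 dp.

p' = (-0.0080, -2.4060, -0.8040)
q' = (0.7719, -0.1555, 0.2688, -0.5548)
v' = (-0.3040, -0.1760, -0.0840)
ω' = (0.8289, 1.0871, 0.3679)

precession coupling ω×(Iω) = (0.0132, -0.0432, 0.0891)
angular accel α = (-3.5533, -0.6453, -1.6061)
ω' = ω + α·dt = (0.8289, 1.0871, 0.3679)
Hamilton product q⊗(0,ω) = (0.0830474, 1.4089087, 0.4177977, -0.1162916)
q + ½dt·q⊗(0,ω), renormalized = (0.7719, -0.1555, 0.2688, -0.5548)
new position p' = (-0.0080, -2.4060, -0.8040)
new velocity v' = (-0.3040, -0.1760, -0.0840)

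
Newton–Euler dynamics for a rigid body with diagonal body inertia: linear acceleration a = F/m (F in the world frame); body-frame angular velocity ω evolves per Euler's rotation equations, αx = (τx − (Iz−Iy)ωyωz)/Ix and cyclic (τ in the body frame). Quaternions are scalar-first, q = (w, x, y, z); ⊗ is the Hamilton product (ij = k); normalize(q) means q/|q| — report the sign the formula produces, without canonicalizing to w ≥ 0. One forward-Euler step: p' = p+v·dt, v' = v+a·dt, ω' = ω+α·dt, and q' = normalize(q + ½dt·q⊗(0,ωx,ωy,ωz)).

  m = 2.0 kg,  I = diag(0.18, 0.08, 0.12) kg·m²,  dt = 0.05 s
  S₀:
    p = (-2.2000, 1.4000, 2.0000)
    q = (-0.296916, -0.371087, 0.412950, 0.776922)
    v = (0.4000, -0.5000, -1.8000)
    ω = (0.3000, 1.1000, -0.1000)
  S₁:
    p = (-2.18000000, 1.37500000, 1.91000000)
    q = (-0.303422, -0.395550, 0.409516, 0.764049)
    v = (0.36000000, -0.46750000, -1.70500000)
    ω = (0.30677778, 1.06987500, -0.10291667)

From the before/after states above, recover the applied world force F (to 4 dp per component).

F = (-1.6000, 1.3000, 3.8000)

velocity change Δv = (-0.04000000, 0.03250000, 0.09500000)
m·(v₁−v₀)/dt = (-1.6000, 1.3000, 3.8000)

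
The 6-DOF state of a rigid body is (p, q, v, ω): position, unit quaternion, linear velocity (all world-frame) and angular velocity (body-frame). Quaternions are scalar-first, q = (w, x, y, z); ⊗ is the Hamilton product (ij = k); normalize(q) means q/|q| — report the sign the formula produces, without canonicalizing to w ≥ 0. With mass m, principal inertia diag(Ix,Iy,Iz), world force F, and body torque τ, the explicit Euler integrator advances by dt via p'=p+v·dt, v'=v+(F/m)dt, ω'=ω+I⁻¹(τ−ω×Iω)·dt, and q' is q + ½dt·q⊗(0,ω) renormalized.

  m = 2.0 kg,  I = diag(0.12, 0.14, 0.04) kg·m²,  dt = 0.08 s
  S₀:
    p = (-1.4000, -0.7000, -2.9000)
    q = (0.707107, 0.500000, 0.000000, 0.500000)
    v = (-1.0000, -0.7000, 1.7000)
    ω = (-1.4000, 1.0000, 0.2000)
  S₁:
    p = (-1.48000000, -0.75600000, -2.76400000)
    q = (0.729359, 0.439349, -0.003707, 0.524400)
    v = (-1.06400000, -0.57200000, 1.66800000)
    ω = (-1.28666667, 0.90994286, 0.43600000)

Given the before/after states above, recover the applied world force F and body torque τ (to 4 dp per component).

Δω = ω₁−ω₀ = (0.11333333, -0.09005714, 0.23600000)
gyro term ω₀×Iω₀ = (-0.0200, -0.0224, -0.0280)
τ = I·(Δω/dt) + ω₀×(Iω₀) = (0.1500, -0.1800, 0.0900)
velocity change Δv = (-0.06400000, 0.12800000, -0.03200000)
applied force F = (-1.6000, 3.2000, -0.8000)

F = (-1.6000, 3.2000, -0.8000)
τ = (0.1500, -0.1800, 0.0900)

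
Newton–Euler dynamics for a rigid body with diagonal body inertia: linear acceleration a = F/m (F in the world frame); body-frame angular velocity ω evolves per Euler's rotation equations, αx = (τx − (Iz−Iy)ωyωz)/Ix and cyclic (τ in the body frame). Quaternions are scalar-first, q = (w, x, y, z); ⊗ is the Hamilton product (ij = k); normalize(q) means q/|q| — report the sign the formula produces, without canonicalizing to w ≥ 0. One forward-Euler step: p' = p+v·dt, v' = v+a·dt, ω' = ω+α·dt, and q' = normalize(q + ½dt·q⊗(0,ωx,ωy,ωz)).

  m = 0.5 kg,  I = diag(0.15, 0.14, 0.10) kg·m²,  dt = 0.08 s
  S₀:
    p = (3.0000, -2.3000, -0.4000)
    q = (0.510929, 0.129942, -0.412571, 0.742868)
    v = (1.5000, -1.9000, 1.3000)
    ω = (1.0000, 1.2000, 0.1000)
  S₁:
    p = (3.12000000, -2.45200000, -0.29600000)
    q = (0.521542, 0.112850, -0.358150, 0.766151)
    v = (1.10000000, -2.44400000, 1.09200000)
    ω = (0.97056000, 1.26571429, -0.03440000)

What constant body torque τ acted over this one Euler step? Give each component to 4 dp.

τ = (-0.0600, 0.1200, -0.1800)

Δω = ω₁−ω₀ = (-0.02944000, 0.06571429, -0.13440000)
ω₀×(Iω₀) = (-0.0048, 0.0050, -0.0120)
τ = I·(Δω/dt) + ω₀×(Iω₀) = (-0.0600, 0.1200, -0.1800)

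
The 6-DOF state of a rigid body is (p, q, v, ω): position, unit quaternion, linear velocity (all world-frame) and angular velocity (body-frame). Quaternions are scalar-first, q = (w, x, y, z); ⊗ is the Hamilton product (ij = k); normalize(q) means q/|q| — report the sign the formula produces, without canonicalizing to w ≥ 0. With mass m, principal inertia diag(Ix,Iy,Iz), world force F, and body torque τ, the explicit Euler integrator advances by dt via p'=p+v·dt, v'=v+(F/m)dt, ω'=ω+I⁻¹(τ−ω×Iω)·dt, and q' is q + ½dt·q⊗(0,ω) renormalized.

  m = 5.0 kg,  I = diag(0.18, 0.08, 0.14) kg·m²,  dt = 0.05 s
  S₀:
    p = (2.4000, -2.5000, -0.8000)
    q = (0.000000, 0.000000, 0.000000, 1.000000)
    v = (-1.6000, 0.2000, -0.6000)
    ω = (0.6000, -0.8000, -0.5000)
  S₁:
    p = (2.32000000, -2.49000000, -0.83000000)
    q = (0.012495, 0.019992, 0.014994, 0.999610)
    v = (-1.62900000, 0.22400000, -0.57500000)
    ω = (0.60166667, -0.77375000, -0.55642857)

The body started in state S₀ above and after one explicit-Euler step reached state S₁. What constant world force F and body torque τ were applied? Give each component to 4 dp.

ω₁ − ω₀ = (0.00166667, 0.02625000, -0.05642857)
gyro term ω₀×Iω₀ = (0.0240, -0.0120, 0.0480)
I·α + gyro = (0.0300, 0.0300, -0.1100)
Δv = v₁−v₀ = (-0.02900000, 0.02400000, 0.02500000)
applied force F = (-2.9000, 2.4000, 2.5000)

F = (-2.9000, 2.4000, 2.5000)
τ = (0.0300, 0.0300, -0.1100)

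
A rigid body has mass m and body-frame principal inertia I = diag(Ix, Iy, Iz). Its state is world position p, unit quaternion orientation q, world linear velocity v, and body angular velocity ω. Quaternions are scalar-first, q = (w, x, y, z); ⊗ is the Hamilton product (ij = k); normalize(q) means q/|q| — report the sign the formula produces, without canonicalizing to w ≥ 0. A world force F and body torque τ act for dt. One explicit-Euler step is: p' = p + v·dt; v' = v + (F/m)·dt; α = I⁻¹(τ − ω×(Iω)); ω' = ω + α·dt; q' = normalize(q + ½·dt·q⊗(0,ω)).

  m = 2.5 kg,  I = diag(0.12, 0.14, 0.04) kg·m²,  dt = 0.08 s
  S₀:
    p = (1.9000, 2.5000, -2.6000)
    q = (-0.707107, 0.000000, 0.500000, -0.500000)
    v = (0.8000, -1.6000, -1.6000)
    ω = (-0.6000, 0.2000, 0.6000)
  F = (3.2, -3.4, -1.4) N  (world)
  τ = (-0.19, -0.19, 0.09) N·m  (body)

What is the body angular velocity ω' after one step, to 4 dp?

ω×(Iω) gyroscopic = (-0.0120, -0.0288, -0.0024)
angular accel α = (-1.4833, -1.1514, 2.3100)
ω + α·dt = (-0.7187, 0.1079, 0.7848)

ω' = (-0.7187, 0.1079, 0.7848)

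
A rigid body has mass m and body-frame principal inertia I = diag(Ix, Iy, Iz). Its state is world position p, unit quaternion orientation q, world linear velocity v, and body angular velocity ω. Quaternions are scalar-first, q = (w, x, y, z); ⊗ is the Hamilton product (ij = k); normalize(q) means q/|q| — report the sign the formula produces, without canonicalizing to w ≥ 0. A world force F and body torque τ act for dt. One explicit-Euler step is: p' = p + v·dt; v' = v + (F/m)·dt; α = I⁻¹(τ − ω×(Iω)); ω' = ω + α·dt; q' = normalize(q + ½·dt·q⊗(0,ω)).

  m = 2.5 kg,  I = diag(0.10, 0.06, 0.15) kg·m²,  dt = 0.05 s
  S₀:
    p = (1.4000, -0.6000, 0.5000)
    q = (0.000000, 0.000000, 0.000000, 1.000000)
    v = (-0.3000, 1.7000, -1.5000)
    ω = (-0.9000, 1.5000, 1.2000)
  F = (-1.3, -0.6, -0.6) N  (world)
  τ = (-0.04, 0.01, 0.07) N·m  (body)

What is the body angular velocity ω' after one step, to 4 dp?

(τ − ω×Iω)/I = (-2.0200, -0.7333, 0.1067)
new body rate ω' = (-1.0010, 1.4633, 1.2053)

ω' = (-1.0010, 1.4633, 1.2053)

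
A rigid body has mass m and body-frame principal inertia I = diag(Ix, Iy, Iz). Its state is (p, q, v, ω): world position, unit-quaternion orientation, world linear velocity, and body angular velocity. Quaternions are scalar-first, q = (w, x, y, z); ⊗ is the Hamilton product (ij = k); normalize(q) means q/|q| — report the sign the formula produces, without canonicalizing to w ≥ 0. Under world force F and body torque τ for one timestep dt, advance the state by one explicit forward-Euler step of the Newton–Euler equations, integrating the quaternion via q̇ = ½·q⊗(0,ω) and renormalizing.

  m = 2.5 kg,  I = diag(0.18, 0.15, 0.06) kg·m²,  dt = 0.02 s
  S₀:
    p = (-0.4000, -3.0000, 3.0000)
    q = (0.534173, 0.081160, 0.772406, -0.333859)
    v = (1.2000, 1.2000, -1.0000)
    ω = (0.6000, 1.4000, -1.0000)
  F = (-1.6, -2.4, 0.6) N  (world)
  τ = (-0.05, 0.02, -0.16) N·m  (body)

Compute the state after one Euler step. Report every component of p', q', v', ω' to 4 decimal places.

p + v·dt = (-0.3760, -2.9760, 2.9800)
new velocity v' = (1.1872, 1.1808, -0.9952)
precession coupling ω×(Iω) = (0.1260, -0.0720, -0.0252)
α = I⁻¹(τ − ω×Iω) = (-0.9778, 0.6133, -2.2467)
ω + α·dt = (0.5804, 1.4123, -1.0449)
2q̇ = q⊗(0,ω) = (-1.4639234, 0.0155004, 0.6286868, -0.8839926)
q + ½dt·q⊗(0,ω), renormalized = (0.5194, 0.0813, 0.7786, -0.3426)

p' = (-0.3760, -2.9760, 2.9800)
q' = (0.5194, 0.0813, 0.7786, -0.3426)
v' = (1.1872, 1.1808, -0.9952)
ω' = (0.5804, 1.4123, -1.0449)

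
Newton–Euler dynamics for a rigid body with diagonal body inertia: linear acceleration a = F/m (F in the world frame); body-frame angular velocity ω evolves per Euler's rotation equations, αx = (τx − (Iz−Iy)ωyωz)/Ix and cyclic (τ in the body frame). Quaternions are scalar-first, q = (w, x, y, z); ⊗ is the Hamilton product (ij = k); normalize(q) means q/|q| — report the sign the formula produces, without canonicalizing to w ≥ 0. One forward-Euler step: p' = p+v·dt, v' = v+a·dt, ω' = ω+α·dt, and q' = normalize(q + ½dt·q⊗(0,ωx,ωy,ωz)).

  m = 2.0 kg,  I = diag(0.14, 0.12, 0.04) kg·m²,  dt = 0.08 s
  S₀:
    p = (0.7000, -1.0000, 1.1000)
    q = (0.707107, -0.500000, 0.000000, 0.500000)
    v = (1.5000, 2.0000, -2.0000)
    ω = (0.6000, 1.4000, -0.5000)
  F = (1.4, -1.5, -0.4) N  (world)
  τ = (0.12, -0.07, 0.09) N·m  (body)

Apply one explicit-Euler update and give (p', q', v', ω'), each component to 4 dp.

p' = (0.8200, -0.8400, 0.9400)
q' = (0.7276, -0.5100, 0.0415, 0.4569)
v' = (1.5560, 1.9400, -2.0160)
ω' = (0.6366, 1.3733, -0.2864)

p + v·dt = (0.8200, -0.8400, 0.9400)
v' = v + a·dt = (1.5560, 1.9400, -2.0160)
precession coupling ω×(Iω) = (0.0560, -0.0300, -0.0168)
angular accel α = (0.4571, -0.3333, 2.6700)
ω' = ω + α·dt = (0.6366, 1.3733, -0.2864)
Hamilton product q⊗(0,ω) = (0.5500000, -0.2757358, 1.0399498, -1.0535535)
updated quaternion q' = (0.7276, -0.5100, 0.0415, 0.4569)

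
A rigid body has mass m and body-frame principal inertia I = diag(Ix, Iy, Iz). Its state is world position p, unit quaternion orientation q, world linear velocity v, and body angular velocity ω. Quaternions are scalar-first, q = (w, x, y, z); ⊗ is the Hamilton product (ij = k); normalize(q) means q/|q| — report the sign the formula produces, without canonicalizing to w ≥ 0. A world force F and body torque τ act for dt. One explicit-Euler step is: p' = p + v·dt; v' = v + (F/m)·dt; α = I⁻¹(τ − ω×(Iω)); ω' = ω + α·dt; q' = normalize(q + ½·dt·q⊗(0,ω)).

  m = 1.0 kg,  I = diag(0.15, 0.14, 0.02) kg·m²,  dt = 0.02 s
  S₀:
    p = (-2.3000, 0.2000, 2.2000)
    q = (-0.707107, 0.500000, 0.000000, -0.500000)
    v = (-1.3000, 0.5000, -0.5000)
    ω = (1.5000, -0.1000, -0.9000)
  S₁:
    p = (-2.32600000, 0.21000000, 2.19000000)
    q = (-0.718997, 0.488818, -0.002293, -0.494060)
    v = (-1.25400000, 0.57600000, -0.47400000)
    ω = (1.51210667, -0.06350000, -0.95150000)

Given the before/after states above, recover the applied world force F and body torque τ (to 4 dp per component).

F = (2.3000, 3.8000, 1.3000)
τ = (0.0800, 0.0800, -0.0500)

Δω = ω₁−ω₀ = (0.01210667, 0.03650000, -0.05150000)
ω₀×(Iω₀) = (-0.0108, -0.1755, 0.0015)
applied torque τ = (0.0800, 0.0800, -0.0500)
Δv = v₁−v₀ = (0.04600000, 0.07600000, 0.02600000)
m·(v₁−v₀)/dt = (2.3000, 3.8000, 1.3000)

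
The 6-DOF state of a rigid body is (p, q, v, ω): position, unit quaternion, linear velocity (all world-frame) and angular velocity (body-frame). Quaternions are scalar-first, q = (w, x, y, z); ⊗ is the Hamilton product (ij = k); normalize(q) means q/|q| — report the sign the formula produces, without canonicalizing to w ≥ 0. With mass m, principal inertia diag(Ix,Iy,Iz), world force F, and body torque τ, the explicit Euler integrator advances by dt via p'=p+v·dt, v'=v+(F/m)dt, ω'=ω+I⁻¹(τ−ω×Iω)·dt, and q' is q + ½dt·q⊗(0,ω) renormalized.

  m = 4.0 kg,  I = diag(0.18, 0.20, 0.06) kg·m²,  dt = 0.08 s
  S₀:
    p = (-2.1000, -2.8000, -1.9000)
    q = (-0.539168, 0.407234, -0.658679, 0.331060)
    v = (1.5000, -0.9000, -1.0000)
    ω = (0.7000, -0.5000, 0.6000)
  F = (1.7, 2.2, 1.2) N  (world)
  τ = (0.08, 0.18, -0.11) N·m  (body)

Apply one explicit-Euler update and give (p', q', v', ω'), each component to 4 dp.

p' = (-1.9800, -2.8720, -1.9800)
q' = (-0.5712, 0.3826, -0.6478, 0.3281)
v' = (1.5340, -0.8560, -0.9760)
ω' = (0.7169, -0.4482, 0.4627)

ω×(Iω) gyroscopic = (0.0420, 0.0504, -0.0070)
α = I⁻¹(τ − ω×Iω) = (0.2111, 0.6480, -1.7167)
ω' = ω + α·dt = (0.7169, -0.4482, 0.4627)
2q̇ = q⊗(0,ω) = (-0.8130393, -0.6070950, 0.2569856, -0.0660425)
updated quaternion q' = (-0.5712, 0.3826, -0.6478, 0.3281)
a = (0.4250, 0.5500, 0.3000)
new position p' = (-1.9800, -2.8720, -1.9800)
v' = v + a·dt = (1.5340, -0.8560, -0.9760)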